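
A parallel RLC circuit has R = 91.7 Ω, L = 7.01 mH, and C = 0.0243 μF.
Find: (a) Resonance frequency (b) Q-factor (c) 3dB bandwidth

Step 1 — Resonance: ω₀ = 1/√(LC) = 1/√(0.00701·2.43e-08) = 7.662e+04 rad/s.
Step 2 — f₀ = ω₀/(2π) = 1.219e+04 Hz.
Step 3 — Parallel Q: Q = R/(ω₀L) = 91.7/(7.662e+04·0.00701) = 0.1707.
Step 4 — Bandwidth: Δω = ω₀/Q = 4.488e+05 rad/s; BW = Δω/(2π) = 7.142e+04 Hz.

(a) f₀ = 1.219e+04 Hz  (b) Q = 0.1707  (c) BW = 7.142e+04 Hz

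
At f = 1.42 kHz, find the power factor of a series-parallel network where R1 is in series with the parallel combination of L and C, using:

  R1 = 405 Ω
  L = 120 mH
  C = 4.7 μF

Step 1 — Angular frequency: ω = 2π·f = 2π·1420 = 8922 rad/s.
Step 2 — Component impedances:
  R1: Z = R = 405 Ω
  L: Z = jωL = j·8922·0.12 = 0 + j1071 Ω
  C: Z = 1/(jωC) = -j/(ω·C) = 0 - j23.85 Ω
Step 3 — Parallel branch: L || C = 1/(1/L + 1/C) = 0 - j24.39 Ω.
Step 4 — Series with R1: Z_total = R1 + (L || C) = 405 - j24.39 Ω = 405.7∠-3.4° Ω.
Step 5 — Power factor: PF = cos(φ) = Re(Z)/|Z| = 405/405.73 = 0.9982.
Step 6 — Type: Im(Z) = -24.39 ⇒ leading (phase φ = -3.4°).

PF = 0.9982 (leading, φ = -3.4°)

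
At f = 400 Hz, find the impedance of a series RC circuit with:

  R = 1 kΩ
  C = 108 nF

Step 1 — Angular frequency: ω = 2π·f = 2π·400 = 2513 rad/s.
Step 2 — Component impedances:
  R: Z = R = 1000 Ω
  C: Z = 1/(jωC) = -j/(ω·C) = 0 - j3684 Ω
Step 3 — Series combination: Z_total = R + C = 1000 - j3684 Ω = 3817∠-74.8° Ω.

Z = 1000 - j3684 Ω = 3817∠-74.8° Ω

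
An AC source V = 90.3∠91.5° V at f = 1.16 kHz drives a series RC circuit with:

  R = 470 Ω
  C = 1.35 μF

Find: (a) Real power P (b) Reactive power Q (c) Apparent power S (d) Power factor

Step 1 — Angular frequency: ω = 2π·f = 2π·1160 = 7288 rad/s.
Step 2 — Component impedances:
  R: Z = R = 470 Ω
  C: Z = 1/(jωC) = -j/(ω·C) = 0 - j101.6 Ω
Step 3 — Series combination: Z_total = R + C = 470 - j101.6 Ω = 480.9∠-12.2° Ω.
Step 4 — Source phasor: V = 90.3∠91.5° V = -2.364 + j90.27 V.
Step 5 — Current: I = V / Z = -0.04448 + j0.1824 A = 0.1878∠103.7° A.
Step 6 — Complex power: S = V·I* = 16.57 - j3.584 VA.
Step 7 — Real power: P = Re(S) = 16.57 W.
Step 8 — Reactive power: Q = Im(S) = -3.584 VAR.
Step 9 — Apparent power: |S| = 16.96 VA.
Step 10 — Power factor: PF = P/|S| = 0.9774 (leading).

(a) P = 16.57 W  (b) Q = -3.584 VAR  (c) S = 16.96 VA  (d) PF = 0.9774 (leading)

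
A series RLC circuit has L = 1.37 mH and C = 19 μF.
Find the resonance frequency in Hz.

Step 1 — Resonance condition Im(Z)=0 gives ω₀ = 1/√(LC).
Step 2 — ω₀ = 1/√(0.00137·1.9e-05) = 6198 rad/s.
Step 3 — f₀ = ω₀/(2π) = 986.5 Hz.

f₀ = 986.5 Hz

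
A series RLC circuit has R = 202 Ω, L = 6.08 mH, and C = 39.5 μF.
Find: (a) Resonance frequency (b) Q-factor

Step 1 — Resonance condition Im(Z)=0 gives ω₀ = 1/√(LC).
Step 2 — ω₀ = 1/√(0.00608·3.95e-05) = 2041 rad/s.
Step 3 — f₀ = ω₀/(2π) = 324.8 Hz.
Step 4 — Series Q: Q = ω₀L/R = 2041·0.00608/202 = 0.06142.

(a) f₀ = 324.8 Hz  (b) Q = 0.06142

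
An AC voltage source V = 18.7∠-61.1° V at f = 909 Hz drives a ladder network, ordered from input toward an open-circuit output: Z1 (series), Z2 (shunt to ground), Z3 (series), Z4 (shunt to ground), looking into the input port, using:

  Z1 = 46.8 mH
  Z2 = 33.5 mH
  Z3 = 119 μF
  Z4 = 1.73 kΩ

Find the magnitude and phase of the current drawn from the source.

Step 1 — Angular frequency: ω = 2π·f = 2π·909 = 5711 rad/s.
Step 2 — Component impedances:
  Z1: Z = jωL = j·5711·0.0468 = 0 + j267.3 Ω
  Z2: Z = jωL = j·5711·0.0335 = 0 + j191.3 Ω
  Z3: Z = 1/(jωC) = -j/(ω·C) = 0 - j1.471 Ω
  Z4: Z = R = 1730 Ω
Step 3 — Ladder network (open output): work backward from the far end, alternating series and parallel combinations. Z_in = 20.91 + j456.3 Ω = 456.8∠87.4° Ω.
Step 4 — Source phasor: V = 18.7∠-61.1° V = 9.037 - j16.37 V.
Step 5 — Ohm's law: I = V / Z_total = (9.037 - j16.37) / (20.91 + j456.3) = -0.03489 - j0.0214 A.
Step 6 — Convert to polar: |I| = 0.04094 A, ∠I = -148.5°.

I = 0.04094∠-148.5° A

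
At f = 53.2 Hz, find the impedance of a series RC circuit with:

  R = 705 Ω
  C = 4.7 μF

Step 1 — Angular frequency: ω = 2π·f = 2π·53.2 = 334.3 rad/s.
Step 2 — Component impedances:
  R: Z = R = 705 Ω
  C: Z = 1/(jωC) = -j/(ω·C) = 0 - j636.5 Ω
Step 3 — Series combination: Z_total = R + C = 705 - j636.5 Ω = 949.8∠-42.1° Ω.

Z = 705 - j636.5 Ω = 949.8∠-42.1° Ω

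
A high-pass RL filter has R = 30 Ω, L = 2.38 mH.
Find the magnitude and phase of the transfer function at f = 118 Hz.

Step 1 — Angular frequency: ω = 2π·118 = 741.4 rad/s.
Step 2 — Transfer function: H(jω) = jωL/(R + jωL).
Step 3 — Numerator jωL = j·1.765; denominator R + jωL = 30 + j1.765.
Step 4 — H = 0.003448 + j0.05862.
Step 5 — Magnitude: |H| = 0.05872 (-24.6 dB); phase: φ = 86.6°.

|H| = 0.05872 (-24.6 dB), φ = 86.6°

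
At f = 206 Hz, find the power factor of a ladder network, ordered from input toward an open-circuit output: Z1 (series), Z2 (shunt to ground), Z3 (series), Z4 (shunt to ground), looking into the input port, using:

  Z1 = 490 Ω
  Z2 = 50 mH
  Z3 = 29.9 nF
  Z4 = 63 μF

Step 1 — Angular frequency: ω = 2π·f = 2π·206 = 1294 rad/s.
Step 2 — Component impedances:
  Z1: Z = R = 490 Ω
  Z2: Z = jωL = j·1294·0.05 = 0 + j64.72 Ω
  Z3: Z = 1/(jωC) = -j/(ω·C) = 0 - j2.584e+04 Ω
  Z4: Z = 1/(jωC) = -j/(ω·C) = 0 - j12.26 Ω
Step 3 — Ladder network (open output): work backward from the far end, alternating series and parallel combinations. Z_in = 490 + j64.88 Ω = 494.3∠7.5° Ω.
Step 4 — Power factor: PF = cos(φ) = Re(Z)/|Z| = 490/494.3 = 0.9913.
Step 5 — Type: Im(Z) = 64.88 ⇒ lagging (phase φ = 7.5°).

PF = 0.9913 (lagging, φ = 7.5°)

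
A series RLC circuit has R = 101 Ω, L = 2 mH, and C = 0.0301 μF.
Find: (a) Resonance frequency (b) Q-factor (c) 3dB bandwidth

Step 1 — Resonance condition Im(Z)=0 gives ω₀ = 1/√(LC).
Step 2 — ω₀ = 1/√(0.002·3.01e-08) = 1.289e+05 rad/s.
Step 3 — f₀ = ω₀/(2π) = 2.051e+04 Hz.
Step 4 — Series Q: Q = ω₀L/R = 1.289e+05·0.002/101 = 2.552.
Step 5 — 3dB bandwidth: Δω = ω₀/Q = 5.05e+04 rad/s; BW = Δω/(2π) = 8037 Hz.

(a) f₀ = 2.051e+04 Hz  (b) Q = 2.552  (c) BW = 8037 Hz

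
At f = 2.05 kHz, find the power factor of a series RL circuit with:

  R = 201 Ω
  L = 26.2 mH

Step 1 — Angular frequency: ω = 2π·f = 2π·2050 = 1.288e+04 rad/s.
Step 2 — Component impedances:
  R: Z = R = 201 Ω
  L: Z = jωL = j·1.288e+04·0.0262 = 0 + j337.5 Ω
Step 3 — Series combination: Z_total = R + L = 201 + j337.5 Ω = 392.8∠59.2° Ω.
Step 4 — Power factor: PF = cos(φ) = Re(Z)/|Z| = 201/392.8 = 0.5117.
Step 5 — Type: Im(Z) = 337.5 ⇒ lagging (phase φ = 59.2°).

PF = 0.5117 (lagging, φ = 59.2°)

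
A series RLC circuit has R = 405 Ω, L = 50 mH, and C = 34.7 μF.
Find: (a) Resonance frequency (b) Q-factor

Step 1 — Resonance condition Im(Z)=0 gives ω₀ = 1/√(LC).
Step 2 — ω₀ = 1/√(0.05·3.47e-05) = 759.2 rad/s.
Step 3 — f₀ = ω₀/(2π) = 120.8 Hz.
Step 4 — Series Q: Q = ω₀L/R = 759.2·0.05/405 = 0.09373.

(a) f₀ = 120.8 Hz  (b) Q = 0.09373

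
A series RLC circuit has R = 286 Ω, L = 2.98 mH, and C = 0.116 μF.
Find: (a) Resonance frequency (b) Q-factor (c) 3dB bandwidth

Step 1 — Resonance: ω₀ = 1/√(LC) = 1/√(0.00298·1.16e-07) = 5.379e+04 rad/s.
Step 2 — f₀ = ω₀/(2π) = 8560 Hz.
Step 3 — Series Q: Q = ω₀L/R = 5.379e+04·0.00298/286 = 0.5604.
Step 4 — Bandwidth: Δω = ω₀/Q = 9.597e+04 rad/s; BW = Δω/(2π) = 1.527e+04 Hz.

(a) f₀ = 8560 Hz  (b) Q = 0.5604  (c) BW = 1.527e+04 Hz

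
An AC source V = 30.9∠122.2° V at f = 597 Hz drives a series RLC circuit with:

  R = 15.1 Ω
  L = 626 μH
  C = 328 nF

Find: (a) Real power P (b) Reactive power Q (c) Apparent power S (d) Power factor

Step 1 — Angular frequency: ω = 2π·f = 2π·597 = 3751 rad/s.
Step 2 — Component impedances:
  R: Z = R = 15.1 Ω
  L: Z = jωL = j·3751·0.000626 = 0 + j2.348 Ω
  C: Z = 1/(jωC) = -j/(ω·C) = 0 - j812.8 Ω
Step 3 — Series combination: Z_total = R + L + C = 15.1 - j810.4 Ω = 810.6∠-88.9° Ω.
Step 4 — Source phasor: V = 30.9∠122.2° V = -16.47 + j26.15 V.
Step 5 — Current: I = V / Z = -0.03263 - j0.01971 A = 0.03812∠-148.9° A.
Step 6 — Complex power: S = V·I* = 0.02194 - j1.178 VA.
Step 7 — Real power: P = Re(S) = 0.02194 W.
Step 8 — Reactive power: Q = Im(S) = -1.178 VAR.
Step 9 — Apparent power: |S| = 1.178 VA.
Step 10 — Power factor: PF = P/|S| = 0.01863 (leading).

(a) P = 0.02194 W  (b) Q = -1.178 VAR  (c) S = 1.178 VA  (d) PF = 0.01863 (leading)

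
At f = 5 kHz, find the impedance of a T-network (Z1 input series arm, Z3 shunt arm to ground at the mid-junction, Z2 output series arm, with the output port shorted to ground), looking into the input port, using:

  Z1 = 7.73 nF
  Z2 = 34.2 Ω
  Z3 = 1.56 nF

Step 1 — Angular frequency: ω = 2π·f = 2π·5000 = 3.142e+04 rad/s.
Step 2 — Component impedances:
  Z1: Z = 1/(jωC) = -j/(ω·C) = 0 - j4118 Ω
  Z2: Z = R = 34.2 Ω
  Z3: Z = 1/(jωC) = -j/(ω·C) = 0 - j2.04e+04 Ω
Step 3 — With the output port shorted to ground, the output series arm Z2 runs from the junction to ground; the shunt arm Z3 also runs from the junction to ground. They appear in parallel: Z3 || Z2 = 34.2 - j0.05732 Ω.
Step 4 — Series with input arm Z1: Z_in = Z1 + (Z3 || Z2) = 34.2 - j4118 Ω = 4118∠-89.5° Ω.

Z = 34.2 - j4118 Ω = 4118∠-89.5° Ω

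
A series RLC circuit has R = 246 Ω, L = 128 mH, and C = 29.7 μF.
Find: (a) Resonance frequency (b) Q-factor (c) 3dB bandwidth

Step 1 — Resonance condition Im(Z)=0 gives ω₀ = 1/√(LC).
Step 2 — ω₀ = 1/√(0.128·2.97e-05) = 512.9 rad/s.
Step 3 — f₀ = ω₀/(2π) = 81.63 Hz.
Step 4 — Series Q: Q = ω₀L/R = 512.9·0.128/246 = 0.2669.
Step 5 — 3dB bandwidth: Δω = ω₀/Q = 1922 rad/s; BW = Δω/(2π) = 305.9 Hz.

(a) f₀ = 81.63 Hz  (b) Q = 0.2669  (c) BW = 305.9 Hz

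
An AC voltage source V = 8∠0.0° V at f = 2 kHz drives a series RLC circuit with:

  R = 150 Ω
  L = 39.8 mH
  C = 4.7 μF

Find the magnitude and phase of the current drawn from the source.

Step 1 — Angular frequency: ω = 2π·f = 2π·2000 = 1.257e+04 rad/s.
Step 2 — Component impedances:
  R: Z = R = 150 Ω
  L: Z = jωL = j·1.257e+04·0.0398 = 0 + j500.1 Ω
  C: Z = 1/(jωC) = -j/(ω·C) = 0 - j16.93 Ω
Step 3 — Series combination: Z_total = R + L + C = 150 + j483.2 Ω = 506∠72.8° Ω.
Step 4 — Source phasor: V = 8∠0.0° V = 8 V.
Step 5 — Ohm's law: I = V / Z_total = (8) / (150 + j483.2) = 0.004688 - j0.0151 A.
Step 6 — Convert to polar: |I| = 0.01581 A, ∠I = -72.8°.

I = 0.01581∠-72.8° A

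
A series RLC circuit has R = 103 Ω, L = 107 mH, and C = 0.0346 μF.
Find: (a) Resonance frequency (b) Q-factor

Step 1 — Resonance condition Im(Z)=0 gives ω₀ = 1/√(LC).
Step 2 — ω₀ = 1/√(0.107·3.46e-08) = 1.644e+04 rad/s.
Step 3 — f₀ = ω₀/(2π) = 2616 Hz.
Step 4 — Series Q: Q = ω₀L/R = 1.644e+04·0.107/103 = 17.07.

(a) f₀ = 2616 Hz  (b) Q = 17.07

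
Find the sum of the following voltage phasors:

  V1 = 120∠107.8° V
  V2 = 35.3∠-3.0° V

Step 1 — Convert each phasor to rectangular form:
  V1 = 120·(cos(107.8°) + j·sin(107.8°)) = -36.68 + j114.3 V
  V2 = 35.3·(cos(-3.0°) + j·sin(-3.0°)) = 35.25 - j1.847 V
Step 2 — Sum components: V_total = -1.432 + j112.4 V.
Step 3 — Convert to polar: |V_total| = 112.4 V, ∠V_total = 90.7°.

V_total = 112.4∠90.7° V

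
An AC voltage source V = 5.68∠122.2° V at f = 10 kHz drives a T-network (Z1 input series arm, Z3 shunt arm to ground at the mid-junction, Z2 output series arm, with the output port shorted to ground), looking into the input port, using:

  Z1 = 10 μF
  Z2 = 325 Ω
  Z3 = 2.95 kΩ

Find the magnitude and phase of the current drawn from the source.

Step 1 — Angular frequency: ω = 2π·f = 2π·1e+04 = 6.283e+04 rad/s.
Step 2 — Component impedances:
  Z1: Z = 1/(jωC) = -j/(ω·C) = 0 - j1.592 Ω
  Z2: Z = R = 325 Ω
  Z3: Z = R = 2950 Ω
Step 3 — With the output port shorted to ground, the output series arm Z2 runs from the junction to ground; the shunt arm Z3 also runs from the junction to ground. They appear in parallel: Z3 || Z2 = 292.7 Ω.
Step 4 — Series with input arm Z1: Z_in = Z1 + (Z3 || Z2) = 292.7 - j1.592 Ω = 292.8∠-0.3° Ω.
Step 5 — Source phasor: V = 5.68∠122.2° V = -3.027 + j4.806 V.
Step 6 — Ohm's law: I = V / Z_total = (-3.027 + j4.806) / (292.7 - j1.592) = -0.01043 + j0.01636 A.
Step 7 — Convert to polar: |I| = 0.0194 A, ∠I = 122.5°.

I = 0.0194∠122.5° A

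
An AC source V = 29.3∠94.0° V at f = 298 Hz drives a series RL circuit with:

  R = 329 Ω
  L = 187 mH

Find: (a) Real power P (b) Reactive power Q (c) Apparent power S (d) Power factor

Step 1 — Angular frequency: ω = 2π·f = 2π·298 = 1872 rad/s.
Step 2 — Component impedances:
  R: Z = R = 329 Ω
  L: Z = jωL = j·1872·0.187 = 0 + j350.1 Ω
Step 3 — Series combination: Z_total = R + L = 329 + j350.1 Ω = 480.5∠46.8° Ω.
Step 4 — Source phasor: V = 29.3∠94.0° V = -2.044 + j29.23 V.
Step 5 — Current: I = V / Z = 0.04142 + j0.04476 A = 0.06098∠47.2° A.
Step 6 — Complex power: S = V·I* = 1.224 + j1.302 VA.
Step 7 — Real power: P = Re(S) = 1.224 W.
Step 8 — Reactive power: Q = Im(S) = 1.302 VAR.
Step 9 — Apparent power: |S| = 1.787 VA.
Step 10 — Power factor: PF = P/|S| = 0.6848 (lagging).

(a) P = 1.224 W  (b) Q = 1.302 VAR  (c) S = 1.787 VA  (d) PF = 0.6848 (lagging)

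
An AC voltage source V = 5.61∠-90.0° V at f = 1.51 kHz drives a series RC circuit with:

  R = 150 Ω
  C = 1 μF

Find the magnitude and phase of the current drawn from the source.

Step 1 — Angular frequency: ω = 2π·f = 2π·1510 = 9488 rad/s.
Step 2 — Component impedances:
  R: Z = R = 150 Ω
  C: Z = 1/(jωC) = -j/(ω·C) = 0 - j105.4 Ω
Step 3 — Series combination: Z_total = R + C = 150 - j105.4 Ω = 183.3∠-35.1° Ω.
Step 4 — Source phasor: V = 5.61∠-90.0° V = 0 - j5.61 V.
Step 5 — Ohm's law: I = V / Z_total = (0 - j5.61) / (150 - j105.4) = 0.01759 - j0.02504 A.
Step 6 — Convert to polar: |I| = 0.0306 A, ∠I = -54.9°.

I = 0.0306∠-54.9° A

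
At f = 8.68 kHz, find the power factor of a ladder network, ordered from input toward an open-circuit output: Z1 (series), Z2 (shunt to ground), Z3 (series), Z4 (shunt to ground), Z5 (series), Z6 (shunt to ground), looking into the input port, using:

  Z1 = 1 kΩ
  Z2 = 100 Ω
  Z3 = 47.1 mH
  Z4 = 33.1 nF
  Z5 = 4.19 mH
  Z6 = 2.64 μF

Step 1 — Angular frequency: ω = 2π·f = 2π·8680 = 5.454e+04 rad/s.
Step 2 — Component impedances:
  Z1: Z = R = 1000 Ω
  Z2: Z = R = 100 Ω
  Z3: Z = jωL = j·5.454e+04·0.0471 = 0 + j2569 Ω
  Z4: Z = 1/(jωC) = -j/(ω·C) = 0 - j554 Ω
  Z5: Z = jωL = j·5.454e+04·0.00419 = 0 + j228.5 Ω
  Z6: Z = 1/(jωC) = -j/(ω·C) = 0 - j6.945 Ω
Step 3 — Ladder network (open output): work backward from the far end, alternating series and parallel combinations. Z_in = 1100 + j3.4 Ω = 1100∠0.2° Ω.
Step 4 — Power factor: PF = cos(φ) = Re(Z)/|Z| = 1100/1100 = 1.
Step 5 — Type: Im(Z) = 3.4 ⇒ lagging (phase φ = 0.2°).

PF = 1 (lagging, φ = 0.2°)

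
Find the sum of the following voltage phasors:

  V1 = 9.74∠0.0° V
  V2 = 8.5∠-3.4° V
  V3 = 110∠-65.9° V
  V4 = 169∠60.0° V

Step 1 — Convert each phasor to rectangular form:
  V1 = 9.74·(cos(0.0°) + j·sin(0.0°)) = 9.74 V
  V2 = 8.5·(cos(-3.4°) + j·sin(-3.4°)) = 8.485 - j0.5041 V
  V3 = 110·(cos(-65.9°) + j·sin(-65.9°)) = 44.92 - j100.4 V
  V4 = 169·(cos(60.0°) + j·sin(60.0°)) = 84.5 + j146.4 V
Step 2 — Sum components: V_total = 147.6 + j45.44 V.
Step 3 — Convert to polar: |V_total| = 154.5 V, ∠V_total = 17.1°.

V_total = 154.5∠17.1° V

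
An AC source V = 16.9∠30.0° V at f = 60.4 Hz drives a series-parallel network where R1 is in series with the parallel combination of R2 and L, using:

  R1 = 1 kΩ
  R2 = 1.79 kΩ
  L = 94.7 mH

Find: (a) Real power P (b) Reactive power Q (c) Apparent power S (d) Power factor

Step 1 — Angular frequency: ω = 2π·f = 2π·60.4 = 379.5 rad/s.
Step 2 — Component impedances:
  R1: Z = R = 1000 Ω
  R2: Z = R = 1790 Ω
  L: Z = jωL = j·379.5·0.0947 = 0 + j35.94 Ω
Step 3 — Parallel branch: R2 || L = 1/(1/R2 + 1/L) = 0.7213 + j35.92 Ω.
Step 4 — Series with R1: Z_total = R1 + (R2 || L) = 1001 + j35.92 Ω = 1001∠2.1° Ω.
Step 5 — Source phasor: V = 16.9∠30.0° V = 14.64 + j8.45 V.
Step 6 — Current: I = V / Z = 0.01491 + j0.007909 A = 0.01688∠27.9° A.
Step 7 — Complex power: S = V·I* = 0.285 + j0.01023 VA.
Step 8 — Real power: P = Re(S) = 0.285 W.
Step 9 — Reactive power: Q = Im(S) = 0.01023 VAR.
Step 10 — Apparent power: |S| = 0.2852 VA.
Step 11 — Power factor: PF = P/|S| = 0.9994 (lagging).

(a) P = 0.285 W  (b) Q = 0.01023 VAR  (c) S = 0.2852 VA  (d) PF = 0.9994 (lagging)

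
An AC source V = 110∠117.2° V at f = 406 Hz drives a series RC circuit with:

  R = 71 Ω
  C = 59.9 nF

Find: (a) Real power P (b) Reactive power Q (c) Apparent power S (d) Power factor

Step 1 — Angular frequency: ω = 2π·f = 2π·406 = 2551 rad/s.
Step 2 — Component impedances:
  R: Z = R = 71 Ω
  C: Z = 1/(jωC) = -j/(ω·C) = 0 - j6544 Ω
Step 3 — Series combination: Z_total = R + C = 71 - j6544 Ω = 6545∠-89.4° Ω.
Step 4 — Source phasor: V = 110∠117.2° V = -50.28 + j97.84 V.
Step 5 — Current: I = V / Z = -0.01503 - j0.00752 A = 0.01681∠-153.4° A.
Step 6 — Complex power: S = V·I* = 0.02006 - j1.849 VA.
Step 7 — Real power: P = Re(S) = 0.02006 W.
Step 8 — Reactive power: Q = Im(S) = -1.849 VAR.
Step 9 — Apparent power: |S| = 1.849 VA.
Step 10 — Power factor: PF = P/|S| = 0.01085 (leading).

(a) P = 0.02006 W  (b) Q = -1.849 VAR  (c) S = 1.849 VA  (d) PF = 0.01085 (leading)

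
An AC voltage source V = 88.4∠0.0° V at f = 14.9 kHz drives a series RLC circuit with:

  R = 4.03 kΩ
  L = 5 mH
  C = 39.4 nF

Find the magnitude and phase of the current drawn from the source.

Step 1 — Angular frequency: ω = 2π·f = 2π·1.49e+04 = 9.362e+04 rad/s.
Step 2 — Component impedances:
  R: Z = R = 4030 Ω
  L: Z = jωL = j·9.362e+04·0.005 = 0 + j468.1 Ω
  C: Z = 1/(jωC) = -j/(ω·C) = 0 - j271.1 Ω
Step 3 — Series combination: Z_total = R + L + C = 4030 + j197 Ω = 4035∠2.8° Ω.
Step 4 — Source phasor: V = 88.4∠0.0° V = 88.4 V.
Step 5 — Ohm's law: I = V / Z_total = (88.4) / (4030 + j197) = 0.02188 - j0.00107 A.
Step 6 — Convert to polar: |I| = 0.02191 A, ∠I = -2.8°.

I = 0.02191∠-2.8° A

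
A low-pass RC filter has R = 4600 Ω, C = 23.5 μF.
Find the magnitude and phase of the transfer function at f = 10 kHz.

Step 1 — Angular frequency: ω = 2π·1e+04 = 6.283e+04 rad/s.
Step 2 — Transfer function: H(jω) = 1/(1 + jωRC).
Step 3 — Denominator: 1 + jωRC = 1 + j·6.283e+04·4600·2.35e-05 = 1 + j6792.
Step 4 — H = 2.168e-08 - j0.0001472.
Step 5 — Magnitude: |H| = 0.0001472 (-76.6 dB); phase: φ = -90.0°.

|H| = 0.0001472 (-76.6 dB), φ = -90.0°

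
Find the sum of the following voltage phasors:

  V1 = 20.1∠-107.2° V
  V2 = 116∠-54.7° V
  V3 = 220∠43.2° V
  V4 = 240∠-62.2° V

Step 1 — Convert each phasor to rectangular form:
  V1 = 20.1·(cos(-107.2°) + j·sin(-107.2°)) = -5.944 - j19.2 V
  V2 = 116·(cos(-54.7°) + j·sin(-54.7°)) = 67.03 - j94.67 V
  V3 = 220·(cos(43.2°) + j·sin(43.2°)) = 160.4 + j150.6 V
  V4 = 240·(cos(-62.2°) + j·sin(-62.2°)) = 111.9 - j212.3 V
Step 2 — Sum components: V_total = 333.4 - j175.6 V.
Step 3 — Convert to polar: |V_total| = 376.8 V, ∠V_total = -27.8°.

V_total = 376.8∠-27.8° V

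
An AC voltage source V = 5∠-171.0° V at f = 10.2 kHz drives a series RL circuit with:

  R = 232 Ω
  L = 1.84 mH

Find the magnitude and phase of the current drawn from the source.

Step 1 — Angular frequency: ω = 2π·f = 2π·1.02e+04 = 6.409e+04 rad/s.
Step 2 — Component impedances:
  R: Z = R = 232 Ω
  L: Z = jωL = j·6.409e+04·0.00184 = 0 + j117.9 Ω
Step 3 — Series combination: Z_total = R + L = 232 + j117.9 Ω = 260.2∠26.9° Ω.
Step 4 — Source phasor: V = 5∠-171.0° V = -4.938 - j0.7822 V.
Step 5 — Ohm's law: I = V / Z_total = (-4.938 - j0.7822) / (232 + j117.9) = -0.01828 + j0.005919 A.
Step 6 — Convert to polar: |I| = 0.01921 A, ∠I = 162.1°.

I = 0.01921∠162.1° A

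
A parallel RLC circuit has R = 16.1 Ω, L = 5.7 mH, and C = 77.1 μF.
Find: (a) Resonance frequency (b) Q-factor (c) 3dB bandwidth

Step 1 — Resonance: ω₀ = 1/√(LC) = 1/√(0.0057·7.71e-05) = 1508 rad/s.
Step 2 — f₀ = ω₀/(2π) = 240.1 Hz.
Step 3 — Parallel Q: Q = R/(ω₀L) = 16.1/(1508·0.0057) = 1.872.
Step 4 — Bandwidth: Δω = ω₀/Q = 805.6 rad/s; BW = Δω/(2π) = 128.2 Hz.

(a) f₀ = 240.1 Hz  (b) Q = 1.872  (c) BW = 128.2 Hz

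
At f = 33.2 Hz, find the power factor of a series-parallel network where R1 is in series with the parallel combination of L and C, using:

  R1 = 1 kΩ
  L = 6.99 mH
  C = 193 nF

Step 1 — Angular frequency: ω = 2π·f = 2π·33.2 = 208.6 rad/s.
Step 2 — Component impedances:
  R1: Z = R = 1000 Ω
  L: Z = jωL = j·208.6·0.00699 = 0 + j1.458 Ω
  C: Z = 1/(jωC) = -j/(ω·C) = 0 - j2.484e+04 Ω
Step 3 — Parallel branch: L || C = 1/(1/L + 1/C) = 0 + j1.458 Ω.
Step 4 — Series with R1: Z_total = R1 + (L || C) = 1000 + j1.458 Ω = 1000∠0.1° Ω.
Step 5 — Power factor: PF = cos(φ) = Re(Z)/|Z| = 1000/1000 = 1.
Step 6 — Type: Im(Z) = 1.458 ⇒ lagging (phase φ = 0.1°).

PF = 1 (lagging, φ = 0.1°)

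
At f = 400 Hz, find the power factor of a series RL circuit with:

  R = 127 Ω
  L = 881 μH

Step 1 — Angular frequency: ω = 2π·f = 2π·400 = 2513 rad/s.
Step 2 — Component impedances:
  R: Z = R = 127 Ω
  L: Z = jωL = j·2513·0.000881 = 0 + j2.214 Ω
Step 3 — Series combination: Z_total = R + L = 127 + j2.214 Ω = 127∠1.0° Ω.
Step 4 — Power factor: PF = cos(φ) = Re(Z)/|Z| = 127/127.02 = 0.9998.
Step 5 — Type: Im(Z) = 2.214 ⇒ lagging (phase φ = 1.0°).

PF = 0.9998 (lagging, φ = 1.0°)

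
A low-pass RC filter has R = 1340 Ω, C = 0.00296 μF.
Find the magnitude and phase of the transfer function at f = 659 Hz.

Step 1 — Angular frequency: ω = 2π·659 = 4141 rad/s.
Step 2 — Transfer function: H(jω) = 1/(1 + jωRC).
Step 3 — Denominator: 1 + jωRC = 1 + j·4141·1340·2.96e-09 = 1 + j0.01642.
Step 4 — H = 0.9997 - j0.01642.
Step 5 — Magnitude: |H| = 0.9999 (-0.0 dB); phase: φ = -0.9°.

|H| = 0.9999 (-0.0 dB), φ = -0.9°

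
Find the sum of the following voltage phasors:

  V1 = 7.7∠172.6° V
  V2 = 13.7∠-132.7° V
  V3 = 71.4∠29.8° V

Step 1 — Convert each phasor to rectangular form:
  V1 = 7.7·(cos(172.6°) + j·sin(172.6°)) = -7.636 + j0.9917 V
  V2 = 13.7·(cos(-132.7°) + j·sin(-132.7°)) = -9.291 - j10.07 V
  V3 = 71.4·(cos(29.8°) + j·sin(29.8°)) = 61.96 + j35.48 V
Step 2 — Sum components: V_total = 45.03 + j26.41 V.
Step 3 — Convert to polar: |V_total| = 52.2 V, ∠V_total = 30.4°.

V_total = 52.2∠30.4° V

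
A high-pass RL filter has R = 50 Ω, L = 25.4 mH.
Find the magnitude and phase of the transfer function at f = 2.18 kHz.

Step 1 — Angular frequency: ω = 2π·2180 = 1.37e+04 rad/s.
Step 2 — Transfer function: H(jω) = jωL/(R + jωL).
Step 3 — Numerator jωL = j·347.9; denominator R + jωL = 50 + j347.9.
Step 4 — H = 0.9798 + j0.1408.
Step 5 — Magnitude: |H| = 0.9898 (-0.1 dB); phase: φ = 8.2°.

|H| = 0.9898 (-0.1 dB), φ = 8.2°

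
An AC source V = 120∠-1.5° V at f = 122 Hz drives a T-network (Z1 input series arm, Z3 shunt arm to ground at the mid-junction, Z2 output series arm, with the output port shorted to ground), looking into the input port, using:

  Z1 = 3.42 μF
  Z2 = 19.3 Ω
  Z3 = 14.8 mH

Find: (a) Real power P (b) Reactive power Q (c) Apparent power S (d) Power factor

Step 1 — Angular frequency: ω = 2π·f = 2π·122 = 766.5 rad/s.
Step 2 — Component impedances:
  Z1: Z = 1/(jωC) = -j/(ω·C) = 0 - j381.4 Ω
  Z2: Z = R = 19.3 Ω
  Z3: Z = jωL = j·766.5·0.0148 = 0 + j11.34 Ω
Step 3 — With the output port shorted to ground, the output series arm Z2 runs from the junction to ground; the shunt arm Z3 also runs from the junction to ground. They appear in parallel: Z3 || Z2 = 4.956 + j8.432 Ω.
Step 4 — Series with input arm Z1: Z_in = Z1 + (Z3 || Z2) = 4.956 - j373 Ω = 373∠-89.2° Ω.
Step 5 — Source phasor: V = 120∠-1.5° V = 120 - j3.141 V.
Step 6 — Current: I = V / Z = 0.01269 + j0.3214 A = 0.3217∠87.7° A.
Step 7 — Complex power: S = V·I* = 0.5128 - j38.6 VA.
Step 8 — Real power: P = Re(S) = 0.5128 W.
Step 9 — Reactive power: Q = Im(S) = -38.6 VAR.
Step 10 — Apparent power: |S| = 38.6 VA.
Step 11 — Power factor: PF = P/|S| = 0.01329 (leading).

(a) P = 0.5128 W  (b) Q = -38.6 VAR  (c) S = 38.6 VA  (d) PF = 0.01329 (leading)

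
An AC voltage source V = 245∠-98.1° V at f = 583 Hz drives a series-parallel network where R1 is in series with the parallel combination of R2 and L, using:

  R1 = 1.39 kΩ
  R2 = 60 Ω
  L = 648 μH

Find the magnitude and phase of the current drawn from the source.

Step 1 — Angular frequency: ω = 2π·f = 2π·583 = 3663 rad/s.
Step 2 — Component impedances:
  R1: Z = R = 1390 Ω
  R2: Z = R = 60 Ω
  L: Z = jωL = j·3663·0.000648 = 0 + j2.374 Ω
Step 3 — Parallel branch: R2 || L = 1/(1/R2 + 1/L) = 0.09376 + j2.37 Ω.
Step 4 — Series with R1: Z_total = R1 + (R2 || L) = 1390 + j2.37 Ω = 1390∠0.1° Ω.
Step 5 — Source phasor: V = 245∠-98.1° V = -34.52 - j242.6 V.
Step 6 — Ohm's law: I = V / Z_total = (-34.52 - j242.6) / (1390 + j2.37) = -0.02513 - j0.1744 A.
Step 7 — Convert to polar: |I| = 0.1762 A, ∠I = -98.2°.

I = 0.1762∠-98.2° A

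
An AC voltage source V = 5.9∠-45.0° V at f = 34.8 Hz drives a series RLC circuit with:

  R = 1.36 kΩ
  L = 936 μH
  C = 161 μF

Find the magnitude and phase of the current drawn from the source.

Step 1 — Angular frequency: ω = 2π·f = 2π·34.8 = 218.7 rad/s.
Step 2 — Component impedances:
  R: Z = R = 1360 Ω
  L: Z = jωL = j·218.7·0.000936 = 0 + j0.2047 Ω
  C: Z = 1/(jωC) = -j/(ω·C) = 0 - j28.41 Ω
Step 3 — Series combination: Z_total = R + L + C = 1360 - j28.2 Ω = 1360∠-1.2° Ω.
Step 4 — Source phasor: V = 5.9∠-45.0° V = 4.172 - j4.172 V.
Step 5 — Ohm's law: I = V / Z_total = (4.172 - j4.172) / (1360 - j28.2) = 0.00313 - j0.003003 A.
Step 6 — Convert to polar: |I| = 0.004337 A, ∠I = -43.8°.

I = 0.004337∠-43.8° A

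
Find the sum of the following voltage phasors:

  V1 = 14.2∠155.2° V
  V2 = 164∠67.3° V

Step 1 — Convert each phasor to rectangular form:
  V1 = 14.2·(cos(155.2°) + j·sin(155.2°)) = -12.89 + j5.956 V
  V2 = 164·(cos(67.3°) + j·sin(67.3°)) = 63.29 + j151.3 V
Step 2 — Sum components: V_total = 50.4 + j157.3 V.
Step 3 — Convert to polar: |V_total| = 165.1 V, ∠V_total = 72.2°.

V_total = 165.1∠72.2° V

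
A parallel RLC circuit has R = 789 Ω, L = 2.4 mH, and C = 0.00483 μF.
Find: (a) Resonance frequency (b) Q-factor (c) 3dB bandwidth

Step 1 — Resonance: ω₀ = 1/√(LC) = 1/√(0.0024·4.83e-09) = 2.937e+05 rad/s.
Step 2 — f₀ = ω₀/(2π) = 4.675e+04 Hz.
Step 3 — Parallel Q: Q = R/(ω₀L) = 789/(2.937e+05·0.0024) = 1.119.
Step 4 — Bandwidth: Δω = ω₀/Q = 2.624e+05 rad/s; BW = Δω/(2π) = 4.176e+04 Hz.

(a) f₀ = 4.675e+04 Hz  (b) Q = 1.119  (c) BW = 4.176e+04 Hz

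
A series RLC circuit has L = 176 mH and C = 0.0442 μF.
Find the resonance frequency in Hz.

Step 1 — Resonance condition Im(Z)=0 gives ω₀ = 1/√(LC).
Step 2 — ω₀ = 1/√(0.176·4.42e-08) = 1.134e+04 rad/s.
Step 3 — f₀ = ω₀/(2π) = 1804 Hz.

f₀ = 1804 Hz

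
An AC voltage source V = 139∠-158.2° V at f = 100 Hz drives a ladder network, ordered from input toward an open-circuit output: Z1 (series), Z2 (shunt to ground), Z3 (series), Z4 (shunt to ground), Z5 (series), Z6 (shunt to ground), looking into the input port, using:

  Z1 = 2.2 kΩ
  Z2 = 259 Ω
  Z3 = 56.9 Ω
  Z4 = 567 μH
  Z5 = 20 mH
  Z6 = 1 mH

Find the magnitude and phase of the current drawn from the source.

Step 1 — Angular frequency: ω = 2π·f = 2π·100 = 628.3 rad/s.
Step 2 — Component impedances:
  Z1: Z = R = 2200 Ω
  Z2: Z = R = 259 Ω
  Z3: Z = R = 56.9 Ω
  Z4: Z = jωL = j·628.3·0.000567 = 0 + j0.3563 Ω
  Z5: Z = jωL = j·628.3·0.02 = 0 + j12.57 Ω
  Z6: Z = jωL = j·628.3·0.001 = 0 + j0.6283 Ω
Step 3 — Ladder network (open output): work backward from the far end, alternating series and parallel combinations. Z_in = 2247 + j0.2332 Ω = 2247∠0.0° Ω.
Step 4 — Source phasor: V = 139∠-158.2° V = -129.1 - j51.62 V.
Step 5 — Ohm's law: I = V / Z_total = (-129.1 - j51.62) / (2247 + j0.2332) = -0.05745 - j0.02297 A.
Step 6 — Convert to polar: |I| = 0.06187 A, ∠I = -158.2°.

I = 0.06187∠-158.2° A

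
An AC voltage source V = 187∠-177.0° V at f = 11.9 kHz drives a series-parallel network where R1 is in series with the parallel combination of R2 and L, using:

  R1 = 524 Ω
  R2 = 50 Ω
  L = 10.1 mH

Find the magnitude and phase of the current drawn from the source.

Step 1 — Angular frequency: ω = 2π·f = 2π·1.19e+04 = 7.477e+04 rad/s.
Step 2 — Component impedances:
  R1: Z = R = 524 Ω
  R2: Z = R = 50 Ω
  L: Z = jωL = j·7.477e+04·0.0101 = 0 + j755.2 Ω
Step 3 — Parallel branch: R2 || L = 1/(1/R2 + 1/L) = 49.78 + j3.296 Ω.
Step 4 — Series with R1: Z_total = R1 + (R2 || L) = 573.8 + j3.296 Ω = 573.8∠0.3° Ω.
Step 5 — Source phasor: V = 187∠-177.0° V = -186.7 - j9.787 V.
Step 6 — Ohm's law: I = V / Z_total = (-186.7 - j9.787) / (573.8 + j3.296) = -0.3255 - j0.01519 A.
Step 7 — Convert to polar: |I| = 0.3259 A, ∠I = -177.3°.

I = 0.3259∠-177.3° A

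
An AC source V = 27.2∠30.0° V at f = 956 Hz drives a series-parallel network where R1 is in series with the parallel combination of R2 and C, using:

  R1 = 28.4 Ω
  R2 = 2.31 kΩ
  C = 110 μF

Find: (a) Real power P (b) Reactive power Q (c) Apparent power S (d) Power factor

Step 1 — Angular frequency: ω = 2π·f = 2π·956 = 6007 rad/s.
Step 2 — Component impedances:
  R1: Z = R = 28.4 Ω
  R2: Z = R = 2310 Ω
  C: Z = 1/(jωC) = -j/(ω·C) = 0 - j1.513 Ω
Step 3 — Parallel branch: R2 || C = 1/(1/R2 + 1/C) = 0.0009916 - j1.513 Ω.
Step 4 — Series with R1: Z_total = R1 + (R2 || C) = 28.4 - j1.513 Ω = 28.44∠-3.1° Ω.
Step 5 — Source phasor: V = 27.2∠30.0° V = 23.56 + j13.6 V.
Step 6 — Current: I = V / Z = 0.8016 + j0.5216 A = 0.9564∠33.1° A.
Step 7 — Complex power: S = V·I* = 25.98 - j1.384 VA.
Step 8 — Real power: P = Re(S) = 25.98 W.
Step 9 — Reactive power: Q = Im(S) = -1.384 VAR.
Step 10 — Apparent power: |S| = 26.01 VA.
Step 11 — Power factor: PF = P/|S| = 0.9986 (leading).

(a) P = 25.98 W  (b) Q = -1.384 VAR  (c) S = 26.01 VA  (d) PF = 0.9986 (leading)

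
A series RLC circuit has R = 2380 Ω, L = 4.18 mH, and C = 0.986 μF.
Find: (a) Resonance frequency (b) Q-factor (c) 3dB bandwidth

Step 1 — Resonance condition Im(Z)=0 gives ω₀ = 1/√(LC).
Step 2 — ω₀ = 1/√(0.00418·9.86e-07) = 1.558e+04 rad/s.
Step 3 — f₀ = ω₀/(2π) = 2479 Hz.
Step 4 — Series Q: Q = ω₀L/R = 1.558e+04·0.00418/2380 = 0.02736.
Step 5 — 3dB bandwidth: Δω = ω₀/Q = 5.694e+05 rad/s; BW = Δω/(2π) = 9.062e+04 Hz.

(a) f₀ = 2479 Hz  (b) Q = 0.02736  (c) BW = 9.062e+04 Hz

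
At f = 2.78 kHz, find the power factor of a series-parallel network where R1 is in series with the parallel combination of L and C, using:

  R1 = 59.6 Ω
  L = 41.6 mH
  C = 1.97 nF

Step 1 — Angular frequency: ω = 2π·f = 2π·2780 = 1.747e+04 rad/s.
Step 2 — Component impedances:
  R1: Z = R = 59.6 Ω
  L: Z = jωL = j·1.747e+04·0.0416 = 0 + j726.6 Ω
  C: Z = 1/(jωC) = -j/(ω·C) = 0 - j2.906e+04 Ω
Step 3 — Parallel branch: L || C = 1/(1/L + 1/C) = 0 + j745.3 Ω.
Step 4 — Series with R1: Z_total = R1 + (L || C) = 59.6 + j745.3 Ω = 747.7∠85.4° Ω.
Step 5 — Power factor: PF = cos(φ) = Re(Z)/|Z| = 59.6/747.65 = 0.07972.
Step 6 — Type: Im(Z) = 745.3 ⇒ lagging (phase φ = 85.4°).

PF = 0.07972 (lagging, φ = 85.4°)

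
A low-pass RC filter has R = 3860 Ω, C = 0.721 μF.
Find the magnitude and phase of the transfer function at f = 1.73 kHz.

Step 1 — Angular frequency: ω = 2π·1730 = 1.087e+04 rad/s.
Step 2 — Transfer function: H(jω) = 1/(1 + jωRC).
Step 3 — Denominator: 1 + jωRC = 1 + j·1.087e+04·3860·7.21e-07 = 1 + j30.25.
Step 4 — H = 0.001092 - j0.03302.
Step 5 — Magnitude: |H| = 0.03304 (-29.6 dB); phase: φ = -88.1°.

|H| = 0.03304 (-29.6 dB), φ = -88.1°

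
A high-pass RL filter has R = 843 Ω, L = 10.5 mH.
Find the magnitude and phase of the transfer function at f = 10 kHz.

Step 1 — Angular frequency: ω = 2π·1e+04 = 6.283e+04 rad/s.
Step 2 — Transfer function: H(jω) = jωL/(R + jωL).
Step 3 — Numerator jωL = j·659.7; denominator R + jωL = 843 + j659.7.
Step 4 — H = 0.3798 + j0.4853.
Step 5 — Magnitude: |H| = 0.6163 (-4.2 dB); phase: φ = 52.0°.

|H| = 0.6163 (-4.2 dB), φ = 52.0°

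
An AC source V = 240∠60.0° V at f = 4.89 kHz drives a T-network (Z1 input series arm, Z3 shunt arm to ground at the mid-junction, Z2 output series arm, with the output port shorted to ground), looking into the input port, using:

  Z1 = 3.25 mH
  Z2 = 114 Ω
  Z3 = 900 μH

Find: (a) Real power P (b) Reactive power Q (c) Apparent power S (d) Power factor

Step 1 — Angular frequency: ω = 2π·f = 2π·4890 = 3.072e+04 rad/s.
Step 2 — Component impedances:
  Z1: Z = jωL = j·3.072e+04·0.00325 = 0 + j99.86 Ω
  Z2: Z = R = 114 Ω
  Z3: Z = jωL = j·3.072e+04·0.0009 = 0 + j27.65 Ω
Step 3 — With the output port shorted to ground, the output series arm Z2 runs from the junction to ground; the shunt arm Z3 also runs from the junction to ground. They appear in parallel: Z3 || Z2 = 6.335 + j26.12 Ω.
Step 4 — Series with input arm Z1: Z_in = Z1 + (Z3 || Z2) = 6.335 + j126 Ω = 126.1∠87.1° Ω.
Step 5 — Source phasor: V = 240∠60.0° V = 120 + j207.8 V.
Step 6 — Current: I = V / Z = 1.694 - j0.8674 A = 1.903∠-27.1° A.
Step 7 — Complex power: S = V·I* = 22.94 + j456.1 VA.
Step 8 — Real power: P = Re(S) = 22.94 W.
Step 9 — Reactive power: Q = Im(S) = 456.1 VAR.
Step 10 — Apparent power: |S| = 456.7 VA.
Step 11 — Power factor: PF = P/|S| = 0.05022 (lagging).

(a) P = 22.94 W  (b) Q = 456.1 VAR  (c) S = 456.7 VA  (d) PF = 0.05022 (lagging)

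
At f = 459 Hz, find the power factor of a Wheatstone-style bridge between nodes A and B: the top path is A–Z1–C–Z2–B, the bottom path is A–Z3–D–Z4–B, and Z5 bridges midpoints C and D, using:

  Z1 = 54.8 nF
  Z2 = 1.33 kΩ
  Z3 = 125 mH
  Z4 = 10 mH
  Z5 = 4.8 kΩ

Step 1 — Angular frequency: ω = 2π·f = 2π·459 = 2884 rad/s.
Step 2 — Component impedances:
  Z1: Z = 1/(jωC) = -j/(ω·C) = 0 - j6327 Ω
  Z2: Z = R = 1330 Ω
  Z3: Z = jωL = j·2884·0.125 = 0 + j360.5 Ω
  Z4: Z = jωL = j·2884·0.01 = 0 + j28.84 Ω
  Z5: Z = R = 4800 Ω
Step 3 — Bridge requires nodal analysis (the Z5 bridge couples midpoints C and D, so the two paths cannot be reduced to a simple series/parallel combination). Setting node B to ground and injecting 1 A at node A, the 3-node admittance system at A, C, D solves to V_A = Z_AB = 4.339 + j413.3 Ω = 413.3∠89.4° Ω.
Step 4 — Power factor: PF = cos(φ) = Re(Z)/|Z| = 4.339/413.3 = 0.0105.
Step 5 — Type: Im(Z) = 413.3 ⇒ lagging (phase φ = 89.4°).

PF = 0.0105 (lagging, φ = 89.4°)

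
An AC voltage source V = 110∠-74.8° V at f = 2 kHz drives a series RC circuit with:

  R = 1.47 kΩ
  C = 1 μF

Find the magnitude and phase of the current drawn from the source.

Step 1 — Angular frequency: ω = 2π·f = 2π·2000 = 1.257e+04 rad/s.
Step 2 — Component impedances:
  R: Z = R = 1470 Ω
  C: Z = 1/(jωC) = -j/(ω·C) = 0 - j79.58 Ω
Step 3 — Series combination: Z_total = R + C = 1470 - j79.58 Ω = 1472∠-3.1° Ω.
Step 4 — Source phasor: V = 110∠-74.8° V = 28.84 - j106.2 V.
Step 5 — Ohm's law: I = V / Z_total = (28.84 - j106.2) / (1470 - j79.58) = 0.02346 - j0.07094 A.
Step 6 — Convert to polar: |I| = 0.07472 A, ∠I = -71.7°.

I = 0.07472∠-71.7° A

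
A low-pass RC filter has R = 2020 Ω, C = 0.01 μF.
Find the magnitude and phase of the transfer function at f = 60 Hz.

Step 1 — Angular frequency: ω = 2π·60 = 377 rad/s.
Step 2 — Transfer function: H(jω) = 1/(1 + jωRC).
Step 3 — Denominator: 1 + jωRC = 1 + j·377·2020·1e-08 = 1 + j0.007615.
Step 4 — H = 0.9999 - j0.007615.
Step 5 — Magnitude: |H| = 1 (-0.0 dB); phase: φ = -0.4°.

|H| = 1 (-0.0 dB), φ = -0.4°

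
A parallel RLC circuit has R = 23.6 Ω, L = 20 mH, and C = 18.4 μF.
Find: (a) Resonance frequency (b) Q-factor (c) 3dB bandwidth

Step 1 — Resonance: ω₀ = 1/√(LC) = 1/√(0.02·1.84e-05) = 1648 rad/s.
Step 2 — f₀ = ω₀/(2π) = 262.4 Hz.
Step 3 — Parallel Q: Q = R/(ω₀L) = 23.6/(1648·0.02) = 0.7158.
Step 4 — Bandwidth: Δω = ω₀/Q = 2303 rad/s; BW = Δω/(2π) = 366.5 Hz.

(a) f₀ = 262.4 Hz  (b) Q = 0.7158  (c) BW = 366.5 Hz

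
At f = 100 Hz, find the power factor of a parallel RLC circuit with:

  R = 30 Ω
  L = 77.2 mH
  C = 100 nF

Step 1 — Angular frequency: ω = 2π·f = 2π·100 = 628.3 rad/s.
Step 2 — Component impedances:
  R: Z = R = 30 Ω
  L: Z = jωL = j·628.3·0.0772 = 0 + j48.51 Ω
  C: Z = 1/(jωC) = -j/(ω·C) = 0 - j1.592e+04 Ω
Step 3 — Parallel combination: 1/Z_total = 1/R + 1/L + 1/C; Z_total = 21.74 + j13.4 Ω = 25.54∠31.7° Ω.
Step 4 — Power factor: PF = cos(φ) = Re(Z)/|Z| = 21.74/25.54 = 0.8512.
Step 5 — Type: Im(Z) = 13.4 ⇒ lagging (phase φ = 31.7°).

PF = 0.8512 (lagging, φ = 31.7°)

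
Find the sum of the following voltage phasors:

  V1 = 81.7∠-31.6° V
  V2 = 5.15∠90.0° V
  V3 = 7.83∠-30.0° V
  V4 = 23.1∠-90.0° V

Step 1 — Convert each phasor to rectangular form:
  V1 = 81.7·(cos(-31.6°) + j·sin(-31.6°)) = 69.59 - j42.81 V
  V2 = 5.15·(cos(90.0°) + j·sin(90.0°)) = 0 + j5.15 V
  V3 = 7.83·(cos(-30.0°) + j·sin(-30.0°)) = 6.781 - j3.915 V
  V4 = 23.1·(cos(-90.0°) + j·sin(-90.0°)) = 0 - j23.1 V
Step 2 — Sum components: V_total = 76.37 - j64.67 V.
Step 3 — Convert to polar: |V_total| = 100.1 V, ∠V_total = -40.3°.

V_total = 100.1∠-40.3° V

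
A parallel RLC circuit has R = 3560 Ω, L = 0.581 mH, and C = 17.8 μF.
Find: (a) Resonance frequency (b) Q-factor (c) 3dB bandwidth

Step 1 — Resonance: ω₀ = 1/√(LC) = 1/√(0.000581·1.78e-05) = 9833 rad/s.
Step 2 — f₀ = ω₀/(2π) = 1565 Hz.
Step 3 — Parallel Q: Q = R/(ω₀L) = 3560/(9833·0.000581) = 623.1.
Step 4 — Bandwidth: Δω = ω₀/Q = 15.78 rad/s; BW = Δω/(2π) = 2.512 Hz.

(a) f₀ = 1565 Hz  (b) Q = 623.1  (c) BW = 2.512 Hz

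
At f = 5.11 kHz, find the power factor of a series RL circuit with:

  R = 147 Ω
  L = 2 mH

Step 1 — Angular frequency: ω = 2π·f = 2π·5110 = 3.211e+04 rad/s.
Step 2 — Component impedances:
  R: Z = R = 147 Ω
  L: Z = jωL = j·3.211e+04·0.002 = 0 + j64.21 Ω
Step 3 — Series combination: Z_total = R + L = 147 + j64.21 Ω = 160.4∠23.6° Ω.
Step 4 — Power factor: PF = cos(φ) = Re(Z)/|Z| = 147/160.41 = 0.9164.
Step 5 — Type: Im(Z) = 64.21 ⇒ lagging (phase φ = 23.6°).

PF = 0.9164 (lagging, φ = 23.6°)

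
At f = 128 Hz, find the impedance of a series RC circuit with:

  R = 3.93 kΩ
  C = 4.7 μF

Step 1 — Angular frequency: ω = 2π·f = 2π·128 = 804.2 rad/s.
Step 2 — Component impedances:
  R: Z = R = 3930 Ω
  C: Z = 1/(jωC) = -j/(ω·C) = 0 - j264.6 Ω
Step 3 — Series combination: Z_total = R + C = 3930 - j264.6 Ω = 3939∠-3.9° Ω.

Z = 3930 - j264.6 Ω = 3939∠-3.9° Ω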